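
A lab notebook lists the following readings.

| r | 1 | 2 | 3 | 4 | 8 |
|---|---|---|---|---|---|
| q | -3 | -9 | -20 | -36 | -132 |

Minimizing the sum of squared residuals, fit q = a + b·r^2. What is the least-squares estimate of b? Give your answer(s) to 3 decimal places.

b = -2.044

With design matrix A, AᵀA = [[5, 94]; [94, 4450]] and Aᵀq = [-200, -9243]ᵀ.
Δ = 5·4450 − 94² = 13414.
a = ((-200)·4450 − 94·(-9243))/13414 = -10579/6707; b = (5·(-9243) − 94·(-200))/13414 = -27415/13414.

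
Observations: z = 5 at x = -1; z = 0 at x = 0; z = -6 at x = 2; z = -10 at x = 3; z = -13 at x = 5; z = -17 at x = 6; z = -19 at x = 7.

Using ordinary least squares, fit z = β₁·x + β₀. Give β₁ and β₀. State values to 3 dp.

β₁ = -2.888, β₀ = 0.505

Entries of MᵀM: Σx·x = 124, Σx = 22, Σ1 = 7.
Moment sums: Σx·z = -347, Σz = -60.
det = 124·7 − 22² = 384.
β₁ = ((-347)·7 − 22·(-60))/384 = -1109/384; β₀ = (124·(-60) − 22·(-347))/384 = 97/192.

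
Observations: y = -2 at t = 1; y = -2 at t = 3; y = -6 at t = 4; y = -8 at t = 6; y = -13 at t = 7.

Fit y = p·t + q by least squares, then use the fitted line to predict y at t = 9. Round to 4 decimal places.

The normal equations are: 111·p + 21·q = -171;  21·p + 5·q = -31.
(Σt·t = 111, Σt = 21, Σ1 = 5, Σt·y = -171, Σy = -31.)
det = 111·5 − 21² = 114.
p = ((-171)·5 − 21·(-31))/114 = -34/19; q = (111·(-31) − 21·(-171))/114 = 25/19.
At t = 9: ŷ = (-34/19)·(9) + (25/19)·(1) = -281/19.

ŷ = -14.7895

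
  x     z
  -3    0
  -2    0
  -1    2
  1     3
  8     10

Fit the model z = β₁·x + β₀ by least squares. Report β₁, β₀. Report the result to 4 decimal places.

β₁ = 0.9326, β₀ = 2.4404

Sums needed: Σx·x = 79, Σx = 3, Σ1 = 5.
Moment sums: Σx·z = 81, Σz = 15.
So MᵀM·[β₁, β₀]ᵀ = Mᵀz: [[79, 3]; [3, 5]]·[β₁, β₀]ᵀ = [81, 15]ᵀ.
det = 79·5 − 3² = 386.
β₁ = (81·5 − 3·15)/386 = 180/193; β₀ = (79·15 − 3·81)/386 = 471/193.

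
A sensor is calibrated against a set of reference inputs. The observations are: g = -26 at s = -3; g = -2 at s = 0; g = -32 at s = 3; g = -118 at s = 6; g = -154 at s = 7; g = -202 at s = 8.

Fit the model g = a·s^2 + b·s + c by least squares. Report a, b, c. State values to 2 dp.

a = -2.98, b = -1.08, c = -2.27

XᵀX·[a, b, c]ᵀ = Xᵀg reads: 7955·a + 1071·b + 167·c = -25244;  1071·a + 167·b + 21·c = -3420;  167·a + 21·b + 6·c = -534.
Inverting the 3×3 Gram matrix, [a, b, c]ᵀ = [-324093/108760, -117813/108760, -123353/54380]ᵀ.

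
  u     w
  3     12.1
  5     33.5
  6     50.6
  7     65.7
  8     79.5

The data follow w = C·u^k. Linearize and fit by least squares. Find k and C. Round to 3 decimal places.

k = 1.955, C = 1.439

Let Y = ln w. Fitting Y = k·ln u + ln C by least squares:
Over the data: Σln u = 8.5252, Σ(ln u)² = 15.1183, Σln w = 18.4896, Σln u·ln w = 32.6644.
Normal system: [[15.1183, 8.5252]; [8.5252, 5]]·[k, ln C]ᵀ = [32.6644, 18.4896]ᵀ.
Slope k = (n·Σln u·ln w − Σln u·Σln w)/(n·Σ(ln u)² − (Σln u)²) = (5·32.6644 − 8.5252·18.4896)/2.9130 = 1.95521; ln C = (Σln w − k·Σln u)/n = 0.36422, so C = exp(0.36422) = 1.43939.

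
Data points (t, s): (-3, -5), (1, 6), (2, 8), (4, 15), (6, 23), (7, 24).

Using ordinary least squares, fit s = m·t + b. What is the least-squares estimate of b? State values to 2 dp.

With design matrix A, AᵀA = [[115, 17]; [17, 6]] and Aᵀs = [403, 71]ᵀ.
Eliminating b: 6·(row 1) − 17·(row 2) gives 401·m = 6·403 − 17·71 = 1211, so m = 1211/401.
Then b = (71 − 17·(1211/401))/6 = 1314/401.

b = 3.28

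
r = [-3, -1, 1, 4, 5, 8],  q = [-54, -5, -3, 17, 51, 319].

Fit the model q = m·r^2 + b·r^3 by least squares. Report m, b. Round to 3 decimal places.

Entries of XᵀX: Σr^2·r^2 = 5060, Σr^2·r^3 = 36674, Σr^3·r^3 = 282596.
And Σr^2·q = 21469, Σr^3·q = 172251.
So XᵀX·[m, b]ᵀ = Xᵀq: [[5060, 36674]; [36674, 282596]]·[m, b]ᵀ = [21469, 172251]ᵀ.
det = 5060·282596 − 36674² = 84953484.
m = (21469·282596 − 36674·172251)/84953484 = -125039825/42476742; b = (5060·172251 − 36674·21469)/84953484 = 3828907/3861522.

m = -2.944, b = 0.992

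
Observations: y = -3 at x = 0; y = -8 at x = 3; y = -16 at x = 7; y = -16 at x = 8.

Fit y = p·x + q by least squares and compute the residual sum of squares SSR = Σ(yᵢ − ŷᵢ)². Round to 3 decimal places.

Sums needed: Σx·x = 122, Σx = 18, Σ1 = 4.
Right-hand side: Σx·y = -264, Σy = -43.
So AᵀA·[p, q]ᵀ = Aᵀy: [[122, 18]; [18, 4]]·[p, q]ᵀ = [-264, -43]ᵀ.
det = 122·4 − 18² = 164.
p = ((-264)·4 − 18·(-43))/164 = -141/82; q = (122·(-43) − 18·(-264))/164 = -247/82.
Residuals: 1/82, 7/41, -39/41, 63/82; SSR = 125/82.

SSR = 1.524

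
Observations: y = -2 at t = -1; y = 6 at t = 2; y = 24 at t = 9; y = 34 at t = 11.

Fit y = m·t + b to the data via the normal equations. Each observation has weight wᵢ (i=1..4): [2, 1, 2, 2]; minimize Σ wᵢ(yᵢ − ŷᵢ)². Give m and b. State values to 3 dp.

Normal-equation sums: Σwᵢ·t·t = 410, Σwᵢ·t = 40, Σwᵢ·1 = 7.
For AᵀWy: Σwᵢ·t·y = 1196, Σwᵢ·y = 118.
det = 410·7 − 40² = 1270.
m = (1196·7 − 40·118)/1270 = 1826/635; b = (410·118 − 40·1196)/1270 = 54/127.

m = 2.876, b = 0.425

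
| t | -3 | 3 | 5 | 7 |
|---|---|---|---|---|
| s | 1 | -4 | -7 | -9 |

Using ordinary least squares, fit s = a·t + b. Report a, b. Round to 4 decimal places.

With design matrix A, AᵀA = [[92, 12]; [12, 4]] and Aᵀs = [-113, -19]ᵀ.
Determinant 92·4 − 12² = 224.
a = ((-113)·4 − 12·(-19))/224 = -1; b = (92·(-19) − 12·(-113))/224 = -7/4.

a = -1.0000, b = -1.7500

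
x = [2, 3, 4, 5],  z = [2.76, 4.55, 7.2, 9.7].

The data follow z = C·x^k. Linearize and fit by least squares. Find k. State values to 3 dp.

With ln zᵢ as the transformed response and ln xᵢ as the regressor:
XᵀX = [[6.1995, 4.7875]; [4.7875, 4]], rhs = [8.7617, 6.7766]ᵀ  (here Σln x = 4.7875, Σ(ln x)² = 6.1995, Σln z = 6.7766, Σln x·ln z = 8.7617).
Solving (det = 1.8779): k = 1.38675, ln C = 0.03438.

k = 1.387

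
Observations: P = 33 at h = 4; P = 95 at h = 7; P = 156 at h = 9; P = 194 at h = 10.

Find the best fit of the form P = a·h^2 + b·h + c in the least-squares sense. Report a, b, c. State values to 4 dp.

Sums needed: Σh^2·h^2 = 19218, Σh^2·h = 2136, Σh^2 = 246, Σh·h = 246, Σh = 30, Σ1 = 4.
Right-hand side: Σh^2·P = 37219, Σh·P = 4141, ΣP = 478.
Inverting the 3×3 Gram matrix, [a, b, c]ᵀ = [137/66, -151/66, 9]ᵀ.

a = 2.0758, b = -2.2879, c = 9.0000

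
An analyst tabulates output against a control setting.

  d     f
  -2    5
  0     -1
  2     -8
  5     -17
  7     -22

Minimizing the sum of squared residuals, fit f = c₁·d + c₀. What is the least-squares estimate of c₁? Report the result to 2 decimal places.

Compute the Gram sums: Σd·d = 82, Σd = 12, Σ1 = 5.
Right-hand side: Σd·f = -265, Σf = -43.
Eliminating c₀: 5·(row 1) − 12·(row 2) gives 266·c₁ = 5·(-265) − 12·(-43) = -809, so c₁ = -809/266.
Then c₀ = ((-43) − 12·(-809/266))/5 = -173/133.

c₁ = -3.04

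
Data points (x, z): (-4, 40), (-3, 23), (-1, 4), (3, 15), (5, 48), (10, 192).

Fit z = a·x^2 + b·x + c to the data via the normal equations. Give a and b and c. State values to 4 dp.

a = 2.0345, b = -1.2467, c = 1.4916

Forming AᵀA = [[11044, 1060, 160]; [1060, 160, 10]; [160, 10, 6]] and Aᵀz = [21386, 1972, 322]ᵀ gives AᵀA·[a, b, c]ᵀ = Aᵀz.
Solving the 3×3 system (Gaussian elimination) gives a = 104381/51306, b = -9406/7545, c = 12755/8551.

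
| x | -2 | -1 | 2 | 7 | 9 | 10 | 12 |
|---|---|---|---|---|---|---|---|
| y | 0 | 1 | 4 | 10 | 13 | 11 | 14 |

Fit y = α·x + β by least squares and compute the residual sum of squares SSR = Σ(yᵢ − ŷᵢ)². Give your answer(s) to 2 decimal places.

SSR = 5.32

Entries of AᵀA: Σx·x = 383, Σx = 37, Σ1 = 7.
Right-hand side: Σx·y = 472, Σy = 53.
AᵀA·[α, β]ᵀ = Aᵀy becomes [[383, 37]; [37, 7]]·[α, β]ᵀ = [472, 53]ᵀ.
Determinant 383·7 − 37² = 1312.
α = (472·7 − 37·53)/1312 = 1343/1312; β = (383·53 − 37·472)/1312 = 2835/1312.
Residuals: -149/1312, -45/328, -273/1312, 221/328, 1067/656, -1833/1312, -583/1312; SSR = 6985/1312.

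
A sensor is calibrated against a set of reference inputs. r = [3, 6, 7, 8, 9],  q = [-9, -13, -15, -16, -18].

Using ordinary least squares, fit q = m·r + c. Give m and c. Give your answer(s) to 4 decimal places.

m = -1.4811, c = -4.4245

The normal equations are: 239·m + 33·c = -500;  33·m + 5·c = -71.
Δ = 239·5 − 33² = 106.
m = ((-500)·5 − 33·(-71))/106 = -157/106; c = (239·(-71) − 33·(-500))/106 = -469/106.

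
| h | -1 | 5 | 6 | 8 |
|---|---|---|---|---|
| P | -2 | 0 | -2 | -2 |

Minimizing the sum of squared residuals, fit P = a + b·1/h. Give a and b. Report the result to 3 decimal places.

Setting ∂/∂a … = 0 gives: 4·a + (-61/120)·b = -6;  (-61/120)·a + (15601/14400)·b = 17/12.
(Σ1 = 4, Σ1/h = -61/120, Σ1/h·1/h = 15601/14400, ΣP = -6, Σ1/h·P = 17/12.)
Determinant 4·(15601/14400) − (-61/120)² = 19561/4800.
a = ((-6)·(15601/14400) − (-61/120)·(17/12))/(19561/4800) = -83236/58683; b = (4·(17/12) − (-61/120)·(-6))/(19561/4800) = 12560/19561.

a = -1.418, b = 0.642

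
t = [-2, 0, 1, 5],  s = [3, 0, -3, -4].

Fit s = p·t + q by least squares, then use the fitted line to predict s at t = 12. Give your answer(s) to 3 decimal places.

With design matrix M, MᵀM = [[30, 4]; [4, 4]] and Mᵀs = [-29, -4]ᵀ.
Δ = 30·4 − 4² = 104.
p = ((-29)·4 − 4·(-4))/104 = -25/26; q = (30·(-4) − 4·(-29))/104 = -1/26.
At t = 12: ŝ = (-25/26)·(12) + (-1/26)·(1) = -301/26.

ŝ = -11.577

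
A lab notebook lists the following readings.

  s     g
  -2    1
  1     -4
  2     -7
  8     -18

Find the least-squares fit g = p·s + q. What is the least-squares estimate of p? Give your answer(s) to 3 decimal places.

MᵀM·[p, q]ᵀ = Mᵀg reads: 73·p + 9·q = -164;  9·p + 4·q = -28.
Eliminating q: 4·(row 1) − 9·(row 2) gives 211·p = 4·(-164) − 9·(-28) = -404, so p = -404/211.
Then q = ((-28) − 9·(-404/211))/4 = -568/211.

p = -1.915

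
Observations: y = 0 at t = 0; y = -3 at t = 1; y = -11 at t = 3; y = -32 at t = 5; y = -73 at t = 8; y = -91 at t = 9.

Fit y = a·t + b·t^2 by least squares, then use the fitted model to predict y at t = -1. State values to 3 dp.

ŷ = 0.241

XᵀX·[a, b]ᵀ = Xᵀy reads: 180·a + 1394·b = -1599;  1394·a + 11364·b = -12945.
(Σt·t = 180, Σt·t^2 = 1394, Σt^2·t^2 = 11364, Σt·y = -1599, Σt^2·y = -12945.)
Eliminating b: 11364·(row 1) − 1394·(row 2) gives 102284·a = 11364·(-1599) − 1394·(-12945) = -125706, so a = -8979/7306.
Then b = ((-12945) − 1394·(-8979/7306))/11364 = -7221/7306.
At t = -1: ŷ = (-8979/7306)·(-1) + (-7221/7306)·(1) = 879/3653.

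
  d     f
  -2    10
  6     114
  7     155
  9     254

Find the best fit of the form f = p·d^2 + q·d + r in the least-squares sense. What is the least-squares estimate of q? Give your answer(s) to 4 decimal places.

q = 0.8102

Compute the Gram sums: Σd^2·d^2 = 10274, Σd^2·d = 1280, Σd^2 = 170, Σd·d = 170, Σd = 20, Σ1 = 4.
And Σd^2·f = 32313, Σd·f = 4035, Σf = 533.
XᵀX·[p, q, r]ᵀ = Xᵀf becomes [[10274, 1280, 170]; [1280, 170, 20]; [170, 20, 4]]·[p, q, r]ᵀ = [32313, 4035, 533]ᵀ.
Inverting the 3×3 Gram matrix, [p, q, r]ᵀ = [5809/1902, 1541/1902, -191/317]ᵀ.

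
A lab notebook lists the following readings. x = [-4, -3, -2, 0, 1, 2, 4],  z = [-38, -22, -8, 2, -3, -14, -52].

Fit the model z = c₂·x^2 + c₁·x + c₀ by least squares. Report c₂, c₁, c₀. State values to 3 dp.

Entries of MᵀM: Σx^2·x^2 = 626, Σx^2·x = -26, Σx^2 = 50, Σx·x = 50, Σx = -2, Σ1 = 7.
For Mᵀz: Σx^2·z = -1729, Σx·z = -5, Σz = -135.
Normal equations: [[626, -26, 50]; [-26, 50, -2]; [50, -2, 7]]·[c₂, c₁, c₀]ᵀ = [-1729, -5, -135]ᵀ.
Solving the 3×3 system (Gaussian elimination) gives c₂ = -22347/7672, c₁ = -12059/7672, c₀ = 1027/959.

c₂ = -2.913, c₁ = -1.572, c₀ = 1.071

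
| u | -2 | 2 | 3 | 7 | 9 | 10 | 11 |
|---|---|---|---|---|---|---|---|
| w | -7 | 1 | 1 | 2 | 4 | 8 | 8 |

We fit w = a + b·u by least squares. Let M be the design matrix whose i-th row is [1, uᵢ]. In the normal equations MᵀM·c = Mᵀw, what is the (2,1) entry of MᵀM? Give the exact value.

Row 2 ↔ basis u, column 1 ↔ basis 1, so (MᵀM)_{2,1} = Σᵢ u = (-2)·(1) + (2)·(1) + (3)·(1) + (7)·(1) + (9)·(1) + (10)·(1) + (11)·(1) = 40.

40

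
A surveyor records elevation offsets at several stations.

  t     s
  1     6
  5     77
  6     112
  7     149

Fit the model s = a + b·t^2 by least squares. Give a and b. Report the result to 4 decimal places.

a = 2.9789, b = 2.9918

From the data, Σ1 = 4, Σt^2 = 111, Σt^2·t^2 = 4323.
And Σs = 344, Σt^2·s = 13264.
Eliminating b: 4323·(row 1) − 111·(row 2) gives 4971·a = 4323·344 − 111·13264 = 14808, so a = 4936/1657.
Then b = (13264 − 111·(4936/1657))/4323 = 14872/4971.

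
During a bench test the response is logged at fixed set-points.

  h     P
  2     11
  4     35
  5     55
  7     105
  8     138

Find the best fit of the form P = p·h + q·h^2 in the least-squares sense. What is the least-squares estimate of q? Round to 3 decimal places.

q = 2.058

Normal-equation sums: Σh·h = 158, Σh·h^2 = 1052, Σh^2·h^2 = 7394.
Right-hand side: Σh·P = 2276, Σh^2·P = 15956.
det = 158·7394 − 1052² = 61548.
p = (2276·7394 − 1052·15956)/61548 = 3586/5129; q = (158·15956 − 1052·2276)/61548 = 10558/5129.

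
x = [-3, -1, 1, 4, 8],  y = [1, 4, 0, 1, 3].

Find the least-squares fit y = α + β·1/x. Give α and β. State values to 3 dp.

Setting ∂/∂α … = 0 gives: 5·α + (1/24)·β = 9;  (1/24)·α + (1261/576)·β = -89/24.
Eliminating β: (1261/576)·(row 1) − (1/24)·(row 2) gives (197/18)·α = (1261/576)·9 − (1/24)·(-89/24) = 5719/288, so α = 5719/3152.
Then β = ((-89/24) − (1/24)·(5719/3152))/(1261/576) = -681/394.

α = 1.814, β = -1.728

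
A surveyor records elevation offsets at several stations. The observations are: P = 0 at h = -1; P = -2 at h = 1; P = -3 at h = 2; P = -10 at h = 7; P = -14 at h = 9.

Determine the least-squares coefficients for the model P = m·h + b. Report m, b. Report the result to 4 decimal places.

With design matrix M, MᵀM = [[136, 18]; [18, 5]] and MᵀP = [-204, -29]ᵀ.
det = 136·5 − 18² = 356.
m = ((-204)·5 − 18·(-29))/356 = -249/178; b = (136·(-29) − 18·(-204))/356 = -68/89.

m = -1.3989, b = -0.7640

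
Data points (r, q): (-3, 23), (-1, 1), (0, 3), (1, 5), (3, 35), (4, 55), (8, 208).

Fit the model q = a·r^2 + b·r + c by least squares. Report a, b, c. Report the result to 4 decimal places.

Forming XᵀX = [[4516, 576, 100]; [576, 100, 12]; [100, 12, 7]] and Xᵀq = [14720, 1924, 330]ᵀ gives XᵀX·[a, b, c]ᵀ = Xᵀq.
Inverting the 3×3 Gram matrix, [a, b, c]ᵀ = [15326/5097, 3033/1699, 5746/5097]ᵀ.

a = 3.0069, b = 1.7852, c = 1.1273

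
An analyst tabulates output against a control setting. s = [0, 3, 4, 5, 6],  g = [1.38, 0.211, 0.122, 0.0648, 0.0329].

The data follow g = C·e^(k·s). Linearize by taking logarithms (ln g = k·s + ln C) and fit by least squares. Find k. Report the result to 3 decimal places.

k = -0.618

With ln gᵢ as the transformed response and sᵢ as the regressor:
Σs = 18.0000, Σ(s)² = 86.0000, Σln g = -9.4883, Σs·ln g = -47.2506.
Equations: 86.0000·k + 18.0000·ln C = -47.2506;  18.0000·k + 5·ln C = -9.4883.
Slope k = (n·Σs·ln g − Σs·Σln g)/(n·Σ(s)² − (Σs)²) = (5·-47.2506 − 18.0000·-9.4883)/106.0000 = -0.61758; ln C = (Σln g − k·Σs)/n = 0.32564.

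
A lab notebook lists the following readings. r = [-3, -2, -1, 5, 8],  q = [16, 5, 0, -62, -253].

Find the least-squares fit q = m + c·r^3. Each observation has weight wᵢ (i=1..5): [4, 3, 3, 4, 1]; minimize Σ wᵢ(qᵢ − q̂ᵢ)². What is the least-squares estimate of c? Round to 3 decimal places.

Normal-equation sums: Σwᵢ·1 = 15, Σwᵢ·r^3 = 877, Σwᵢ·r^3·r^3 = 327755.
For AᵀWq: Σwᵢ·q = -422, Σwᵢ·r^3·q = -162384.
Eliminating c: 327755·(row 1) − 877·(row 2) gives 4147196·m = 327755·(-422) − 877·(-162384) = 4098158, so m = 2049079/2073598.
Then c = ((-162384) − 877·(2049079/2073598))/327755 = -1032833/2073598.

c = -0.498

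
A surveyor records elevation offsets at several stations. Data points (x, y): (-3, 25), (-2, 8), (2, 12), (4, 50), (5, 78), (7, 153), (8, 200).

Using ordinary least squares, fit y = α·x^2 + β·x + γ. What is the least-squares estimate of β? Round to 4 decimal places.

With design matrix A, AᵀA = [[7491, 1017, 171]; [1017, 171, 21]; [171, 21, 7]] and Aᵀy = [23352, 3194, 526]ᵀ.
Solving the 3×3 system (Gaussian elimination) gives α = 1829/594, β = 529/891, γ = -1103/594.

β = 0.5937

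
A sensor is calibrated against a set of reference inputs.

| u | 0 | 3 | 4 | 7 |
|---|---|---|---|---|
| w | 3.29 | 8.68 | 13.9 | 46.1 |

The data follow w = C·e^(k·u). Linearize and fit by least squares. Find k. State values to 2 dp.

Linearized form: ln w = k·u + ln C. From the 4 transformed points,
Sums: Σu = 14.0000, Σ(u)² = 74.0000, Σln w = 9.8146, Σu·ln w = 43.8263.
Normal system: [[74.0000, 14.0000]; [14.0000, 4]]·[k, ln C]ᵀ = [43.8263, 9.8146]ᵀ.
Δ = 74.0000·4 − (14.0000)² = 100.0000; k = (43.8263·4 − 14.0000·9.8146)/100.0000 = 0.37901, ln C = (74.0000·9.8146 − 14.0000·43.8263)/100.0000 = 1.12713.

k = 0.38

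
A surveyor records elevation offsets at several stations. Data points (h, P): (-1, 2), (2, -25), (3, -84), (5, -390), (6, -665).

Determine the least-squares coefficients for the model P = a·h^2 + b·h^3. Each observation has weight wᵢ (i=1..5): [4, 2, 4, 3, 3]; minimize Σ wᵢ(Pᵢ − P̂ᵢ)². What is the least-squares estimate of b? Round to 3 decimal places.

b = -3.001

From the data, Σwᵢ·h^2·h^2 = 6123, Σwᵢ·h^2·h^3 = 33735, Σwᵢ·h^3·h^3 = 189891.
Moment sums: Σwᵢ·h^2·P = -104286, Σwᵢ·h^3·P = -586650.
So MᵀWM·[a, b]ᵀ = MᵀWP: [[6123, 33735]; [33735, 189891]]·[a, b]ᵀ = [-104286, -586650]ᵀ.
det = 6123·189891 − 33735² = 24652368.
a = ((-104286)·189891 − 33735·(-586650))/24652368 = -26357/52676; b = (6123·(-586650) − 33735·(-104286))/24652368 = -158055/52676.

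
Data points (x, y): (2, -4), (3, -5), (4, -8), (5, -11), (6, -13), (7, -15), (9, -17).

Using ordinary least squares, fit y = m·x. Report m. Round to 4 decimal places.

m = -2.0273

Sums needed: Σx·x = 220.
And Σx·y = -446.
Normal equations: [[220]]·[m]ᵀ = [-446]ᵀ.
Hence m = -446 / 220 ≈ -2.02727.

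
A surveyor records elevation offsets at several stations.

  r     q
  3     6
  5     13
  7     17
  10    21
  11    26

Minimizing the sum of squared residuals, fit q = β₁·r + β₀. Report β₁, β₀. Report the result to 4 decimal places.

β₁ = 2.2411, β₀ = 0.4643

Sums needed: Σr·r = 304, Σr = 36, Σ1 = 5.
Moment sums: Σr·q = 698, Σq = 83.
Eliminating β₀: 5·(row 1) − 36·(row 2) gives 224·β₁ = 5·698 − 36·83 = 502, so β₁ = 251/112.
Then β₀ = (83 − 36·(251/112))/5 = 13/28.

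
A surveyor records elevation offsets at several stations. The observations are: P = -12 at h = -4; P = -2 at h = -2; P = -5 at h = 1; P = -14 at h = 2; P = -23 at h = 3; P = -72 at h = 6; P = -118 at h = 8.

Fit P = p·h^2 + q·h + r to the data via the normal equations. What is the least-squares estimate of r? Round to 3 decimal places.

Setting ∂/∂p … = 0 gives: 5762·p + 692·q + 134·r = -10612;  692·p + 134·q + 14·r = -1426;  134·p + 14·q + 7·r = -246.
(Σh^2·h^2 = 5762, Σh^2·h = 692, Σh^2 = 134, Σh·h = 134, Σh = 14, Σ1 = 7, Σh^2·P = -10612, Σh·P = -1426, ΣP = -246.)
Row-reducing yields p = -2528/1751, q = -281781/92803, r = -132964/92803.

r = -1.433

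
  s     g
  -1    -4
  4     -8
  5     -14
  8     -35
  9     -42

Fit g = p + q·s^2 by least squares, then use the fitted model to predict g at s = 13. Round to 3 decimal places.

ĝ = -86.377

Forming AᵀA = [[5, 187]; [187, 11539]] and Aᵀg = [-103, -6124]ᵀ gives AᵀA·[p, q]ᵀ = Aᵀg.
Determinant 5·11539 − 187² = 22726.
p = ((-103)·11539 − 187·(-6124))/22726 = -3939/2066; q = (5·(-6124) − 187·(-103))/22726 = -11359/22726.
At s = 13: ĝ = (-3939/2066)·(1) + (-11359/22726)·(169) = -981500/11363.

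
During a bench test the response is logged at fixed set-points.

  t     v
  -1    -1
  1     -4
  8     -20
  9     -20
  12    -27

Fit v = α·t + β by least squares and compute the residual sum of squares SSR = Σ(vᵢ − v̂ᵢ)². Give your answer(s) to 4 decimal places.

SSR = 2.6824

Normal-equation sums: Σt·t = 291, Σt = 29, Σ1 = 5.
For Xᵀv: Σt·v = -667, Σv = -72.
Normal equations: [[291, 29]; [29, 5]]·[α, β]ᵀ = [-667, -72]ᵀ.
det = 291·5 − 29² = 614.
α = ((-667)·5 − 29·(-72))/614 = -1247/614; β = (291·(-72) − 29·(-667))/614 = -1609/614.
Residuals: -126/307, 200/307, -695/614, 276/307, -5/614; SSR = 1647/614.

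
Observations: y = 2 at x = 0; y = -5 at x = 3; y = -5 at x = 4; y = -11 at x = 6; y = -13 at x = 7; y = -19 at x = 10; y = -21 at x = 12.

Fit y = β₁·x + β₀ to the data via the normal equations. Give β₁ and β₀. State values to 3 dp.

β₁ = -1.980, β₀ = 1.597

Sums needed: Σx·x = 354, Σx = 42, Σ1 = 7.
Moment sums: Σx·y = -634, Σy = -72.
Eliminating β₀: 7·(row 1) − 42·(row 2) gives 714·β₁ = 7·(-634) − 42·(-72) = -1414, so β₁ = -101/51.
Then β₀ = ((-72) − 42·(-101/51))/7 = 190/119.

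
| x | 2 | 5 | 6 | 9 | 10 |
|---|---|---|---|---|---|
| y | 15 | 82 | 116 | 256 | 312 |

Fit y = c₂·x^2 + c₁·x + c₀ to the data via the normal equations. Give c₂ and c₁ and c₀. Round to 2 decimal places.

c₂ = 2.96, c₁ = 1.67, c₀ = -0.33

Entries of MᵀM: Σx^2·x^2 = 18498, Σx^2·x = 2078, Σx^2 = 246, Σx·x = 246, Σx = 32, Σ1 = 5.
For Mᵀy: Σx^2·y = 58222, Σx·y = 6560, Σy = 781.
Normal equations: [[18498, 2078, 246]; [2078, 246, 32]; [246, 32, 5]]·[c₂, c₁, c₀]ᵀ = [58222, 6560, 781]ᵀ.
Inverting the 3×3 Gram matrix, [c₂, c₁, c₀]ᵀ = [9127/3079, 5141/3079, -1011/3079]ᵀ.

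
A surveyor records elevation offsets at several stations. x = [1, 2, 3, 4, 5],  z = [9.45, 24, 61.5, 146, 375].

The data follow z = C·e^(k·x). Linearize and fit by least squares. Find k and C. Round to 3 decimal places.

Linearized form: ln z = k·x + ln C. From the 5 transformed points,
Over the data: Σx = 15.0000, Σ(x)² = 55.0000, Σln z = 20.4536, Σx·ln z = 70.5283.
Normal system: [[55.0000, 15.0000]; [15.0000, 5]]·[k, ln C]ᵀ = [70.5283, 20.4536]ᵀ.
Slope k = (n·Σx·ln z − Σx·Σln z)/(n·Σ(x)² − (Σx)²) = (5·70.5283 − 15.0000·20.4536)/50.0000 = 0.91674; ln C = (Σln z − k·Σx)/n = 1.34052, so C = exp(1.34052) = 3.82101.

k = 0.917, C = 3.821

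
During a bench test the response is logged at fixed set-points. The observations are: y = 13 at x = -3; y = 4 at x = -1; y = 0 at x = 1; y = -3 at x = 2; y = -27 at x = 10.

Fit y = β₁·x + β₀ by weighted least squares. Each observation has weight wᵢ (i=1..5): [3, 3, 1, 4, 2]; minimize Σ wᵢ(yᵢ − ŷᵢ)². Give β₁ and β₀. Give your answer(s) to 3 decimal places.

β₁ = -2.996, β₀ = 2.764

Forming MᵀWM = [[247, 17]; [17, 13]] and MᵀWy = [-693, -15]ᵀ gives MᵀWM·[β₁, β₀]ᵀ = MᵀWy.
Eliminating β₀: 13·(row 1) − 17·(row 2) gives 2922·β₁ = 13·(-693) − 17·(-15) = -8754, so β₁ = -1459/487.
Then β₀ = ((-15) − 17·(-1459/487))/13 = 1346/487.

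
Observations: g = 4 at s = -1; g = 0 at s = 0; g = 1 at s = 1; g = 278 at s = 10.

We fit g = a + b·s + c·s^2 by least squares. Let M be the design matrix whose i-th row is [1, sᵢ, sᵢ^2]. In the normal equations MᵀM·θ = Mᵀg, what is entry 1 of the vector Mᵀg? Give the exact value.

283

Entry 1 ↔ basis 1, so (Mᵀg)_{1} = Σᵢ gᵢ = (1)·(4) + (1)·(0) + (1)·(1) + (1)·(278) = 283.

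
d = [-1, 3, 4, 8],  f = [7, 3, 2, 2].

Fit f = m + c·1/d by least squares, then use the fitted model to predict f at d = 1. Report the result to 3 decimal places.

f̂ = -0.385

XᵀX·[m, c]ᵀ = Xᵀf reads: 4·m + (-7/24)·c = 14;  (-7/24)·m + (685/576)·c = -21/4.
(Σ1 = 4, Σ1/d = -7/24, Σ1/d·1/d = 685/576, Σf = 14, Σ1/d·f = -21/4.)
Eliminating c: (685/576)·(row 1) − (-7/24)·(row 2) gives (299/64)·m = (685/576)·14 − (-7/24)·(-21/4) = 2177/144, so m = 8708/2691.
Then c = ((-21/4) − (-7/24)·(8708/2691))/(685/576) = -3248/897.
At d = 1: f̂ = (8708/2691)·(1) + (-3248/897)·(1) = -1036/2691.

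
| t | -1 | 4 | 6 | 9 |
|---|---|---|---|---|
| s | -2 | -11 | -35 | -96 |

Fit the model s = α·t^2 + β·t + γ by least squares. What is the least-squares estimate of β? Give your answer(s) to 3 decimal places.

Normal-equation sums: Σt^2·t^2 = 8114, Σt^2·t = 1008, Σt^2 = 134, Σt·t = 134, Σt = 18, Σ1 = 4.
Right-hand side: Σt^2·s = -9214, Σt·s = -1116, Σs = -144.
Inverting the 3×3 Gram matrix, [α, β, γ]ᵀ = [-4313/2810, 1629/562, 6673/2810]ᵀ.

β = 2.899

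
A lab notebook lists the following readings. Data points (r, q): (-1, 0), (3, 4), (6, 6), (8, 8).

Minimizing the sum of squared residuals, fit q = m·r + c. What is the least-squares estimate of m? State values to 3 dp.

The normal system XᵀX·[m, c]ᵀ = Xᵀq is [[110, 16]; [16, 4]]·[m, c]ᵀ = [112, 18]ᵀ.
Δ = 110·4 − 16² = 184.
m = (112·4 − 16·18)/184 = 20/23; c = (110·18 − 16·112)/184 = 47/46.

m = 0.870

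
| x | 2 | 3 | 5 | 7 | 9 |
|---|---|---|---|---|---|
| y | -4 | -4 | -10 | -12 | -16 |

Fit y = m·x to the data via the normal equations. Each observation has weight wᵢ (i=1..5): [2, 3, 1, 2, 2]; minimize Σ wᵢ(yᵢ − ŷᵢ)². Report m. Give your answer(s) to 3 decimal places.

Compute the Gram sums: Σwᵢ·x·x = 320.
And Σwᵢ·x·y = -558.
Normal equations: [[320]]·[m]ᵀ = [-558]ᵀ.
m = (-558)/320 = -1.74375.

m = -1.744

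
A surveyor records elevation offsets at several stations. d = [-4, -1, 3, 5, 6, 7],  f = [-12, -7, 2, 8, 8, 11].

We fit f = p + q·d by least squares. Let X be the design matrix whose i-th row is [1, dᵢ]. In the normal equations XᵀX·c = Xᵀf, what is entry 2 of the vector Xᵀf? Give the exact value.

226

Entry 2 ↔ basis d, so (Xᵀf)_{2} = Σᵢ (d)·fᵢ = (-4)·(-12) + (-1)·(-7) + (3)·(2) + (5)·(8) + (6)·(8) + (7)·(11) = 226.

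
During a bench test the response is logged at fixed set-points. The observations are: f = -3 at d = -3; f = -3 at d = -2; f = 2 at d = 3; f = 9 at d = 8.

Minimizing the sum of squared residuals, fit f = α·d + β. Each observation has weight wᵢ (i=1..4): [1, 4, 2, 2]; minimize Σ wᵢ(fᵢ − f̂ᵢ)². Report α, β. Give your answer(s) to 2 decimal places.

MᵀWM·[α, β]ᵀ = MᵀWf reads: 171·α + 11·β = 189;  11·α + 9·β = 7.
(Σwᵢ·d·d = 171, Σwᵢ·d = 11, Σwᵢ·1 = 9, Σwᵢ·d·f = 189, Σwᵢ·f = 7.)
Determinant 171·9 − 11² = 1418.
α = (189·9 − 11·7)/1418 = 812/709; β = (171·7 − 11·189)/1418 = -441/709.

α = 1.15, β = -0.62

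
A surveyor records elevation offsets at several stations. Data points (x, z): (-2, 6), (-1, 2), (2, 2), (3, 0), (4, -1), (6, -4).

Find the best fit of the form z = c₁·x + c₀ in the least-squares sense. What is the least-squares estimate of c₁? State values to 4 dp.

c₁ = -1.0435

Compute the Gram sums: Σx·x = 70, Σx = 12, Σ1 = 6.
Right-hand side: Σx·z = -38, Σz = 5.
AᵀA·[c₁, c₀]ᵀ = Aᵀz becomes [[70, 12]; [12, 6]]·[c₁, c₀]ᵀ = [-38, 5]ᵀ.
Δ = 70·6 − 12² = 276.
c₁ = ((-38)·6 − 12·5)/276 = -24/23; c₀ = (70·5 − 12·(-38))/276 = 403/138.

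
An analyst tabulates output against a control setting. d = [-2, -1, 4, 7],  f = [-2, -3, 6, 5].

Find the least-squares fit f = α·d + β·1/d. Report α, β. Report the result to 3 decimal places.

α = 0.816, β = 2.212

Compute the Gram sums: Σd·d = 70, Σd·1/d = 4, Σ1/d·1/d = 1045/784.
And Σd·f = 66, Σ1/d·f = 87/14.
So XᵀX·[α, β]ᵀ = Xᵀf: [[70, 4]; [4, 1045/784]]·[α, β]ᵀ = [66, 87/14]ᵀ.
Eliminating β: (1045/784)·(row 1) − 4·(row 2) gives (4329/56)·α = (1045/784)·66 − 4·(87/14) = 24741/392, so α = 2749/3367.
Then β = ((87/14) − 4·(2749/3367))/(1045/784) = 1064/481.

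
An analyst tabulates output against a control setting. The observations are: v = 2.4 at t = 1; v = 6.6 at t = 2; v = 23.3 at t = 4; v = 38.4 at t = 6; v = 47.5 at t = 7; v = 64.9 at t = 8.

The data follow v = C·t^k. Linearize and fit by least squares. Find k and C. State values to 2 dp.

Linearized form: ln v = k·ln t + ln C. From the 6 transformed points,
Σln t = 7.8966, Σ(ln t)² = 13.7233, Σln v = 17.5926, Σln t·ln v = 28.3990.
Equations: 13.7233·k + 7.8966·ln C = 28.3990;  7.8966·k + 6·ln C = 17.5926.
Solving (det = 19.9843): k = 1.57487, ln C = 0.85943, so C = exp(0.85943) = 2.36182.

k = 1.57, C = 2.36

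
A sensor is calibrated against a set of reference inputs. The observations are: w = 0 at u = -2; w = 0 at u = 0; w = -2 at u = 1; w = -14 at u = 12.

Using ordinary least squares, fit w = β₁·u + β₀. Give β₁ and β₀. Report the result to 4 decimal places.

Entries of AᵀA: Σu·u = 149, Σu = 11, Σ1 = 4.
Moment sums: Σu·w = -170, Σw = -16.
AᵀA·[β₁, β₀]ᵀ = Aᵀw becomes [[149, 11]; [11, 4]]·[β₁, β₀]ᵀ = [-170, -16]ᵀ.
Eliminating β₀: 4·(row 1) − 11·(row 2) gives 475·β₁ = 4·(-170) − 11·(-16) = -504, so β₁ = -504/475.
Then β₀ = ((-16) − 11·(-504/475))/4 = -514/475.

β₁ = -1.0611, β₀ = -1.0821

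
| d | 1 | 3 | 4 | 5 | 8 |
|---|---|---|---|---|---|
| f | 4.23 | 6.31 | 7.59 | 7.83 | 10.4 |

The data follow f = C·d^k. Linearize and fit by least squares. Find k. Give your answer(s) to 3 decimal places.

k = 0.423

Taking logs, ln f = k·ln d + ln C, so regress ln f on ln d.
Over the data: Σln d = 6.1738, Σ(ln d)² = 10.0431, Σln f = 9.7109, Σln d·ln f = 13.0154.
Normal system: [[10.0431, 6.1738]; [6.1738, 5]]·[k, ln C]ᵀ = [13.0154, 9.7109]ᵀ.
Δ = 10.0431·5 − (6.1738)² = 12.1000; k = (13.0154·5 − 6.1738·9.7109)/12.1000 = 0.42345, ln C = (10.0431·9.7109 − 6.1738·13.0154)/12.1000 = 1.41934.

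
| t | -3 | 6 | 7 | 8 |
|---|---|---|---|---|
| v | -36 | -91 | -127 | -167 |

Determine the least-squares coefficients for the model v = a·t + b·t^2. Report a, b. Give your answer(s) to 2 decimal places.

Entries of AᵀA: Σt·t = 158, Σt·t^2 = 1044, Σt^2·t^2 = 7874.
Right-hand side: Σt·v = -2663, Σt^2·v = -20511.
Normal equations: [[158, 1044]; [1044, 7874]]·[a, b]ᵀ = [-2663, -20511]ᵀ.
Δ = 158·7874 − 1044² = 154156.
a = ((-2663)·7874 − 1044·(-20511))/154156 = 222511/77078; b = (158·(-20511) − 1044·(-2663))/154156 = -230283/77078.

a = 2.89, b = -2.99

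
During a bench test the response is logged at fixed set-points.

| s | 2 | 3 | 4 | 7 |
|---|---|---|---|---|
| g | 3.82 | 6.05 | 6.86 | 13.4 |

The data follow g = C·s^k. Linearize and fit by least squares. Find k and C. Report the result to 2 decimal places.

k = 0.98, C = 1.94

Taking logs, ln g = k·ln s + ln C, so regress ln g on ln s.
Sums: Σln s = 5.1240, Σ(ln s)² = 7.3958, Σln g = 7.6613, Σln s·ln g = 10.6263.
Normal system: [[7.3958, 5.1240]; [5.1240, 4]]·[k, ln C]ᵀ = [10.6263, 7.6613]ᵀ.
Solving (det = 3.3281): k = 0.97625, ln C = 0.66475, so C = exp(0.66475) = 1.94401.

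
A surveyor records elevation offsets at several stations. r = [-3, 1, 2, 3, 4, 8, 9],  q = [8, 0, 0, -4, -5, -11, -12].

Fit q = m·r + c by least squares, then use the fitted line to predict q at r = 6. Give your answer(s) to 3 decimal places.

q̂ = -7.719

Forming AᵀA = [[184, 24]; [24, 7]] and Aᵀq = [-252, -24]ᵀ gives AᵀA·[m, c]ᵀ = Aᵀq.
Δ = 184·7 − 24² = 712.
m = ((-252)·7 − 24·(-24))/712 = -297/178; c = (184·(-24) − 24·(-252))/712 = 204/89.
At r = 6: q̂ = (-297/178)·(6) + (204/89)·(1) = -687/89.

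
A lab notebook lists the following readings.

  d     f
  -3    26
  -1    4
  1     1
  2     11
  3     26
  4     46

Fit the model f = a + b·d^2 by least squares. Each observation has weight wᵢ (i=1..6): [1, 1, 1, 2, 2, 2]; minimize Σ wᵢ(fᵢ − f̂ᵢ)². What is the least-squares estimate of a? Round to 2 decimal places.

a = -0.42

The normal equations are: 9·a + 69·b = 197;  69·a + 789·b = 2267.
det = 9·789 − 69² = 2340.
a = (197·789 − 69·2267)/2340 = -11/26; b = (9·2267 − 69·197)/2340 = 227/78.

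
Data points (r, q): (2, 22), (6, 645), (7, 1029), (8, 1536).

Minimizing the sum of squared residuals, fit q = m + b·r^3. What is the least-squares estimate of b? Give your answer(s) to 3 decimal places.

Entries of XᵀX: Σ1 = 4, Σr^3 = 1079, Σr^3·r^3 = 426513.
And Σq = 3232, Σr^3·q = 1278875.
XᵀX·[m, b]ᵀ = Xᵀq becomes [[4, 1079]; [1079, 426513]]·[m, b]ᵀ = [3232, 1278875]ᵀ.
Eliminating b: 426513·(row 1) − 1079·(row 2) gives 541811·m = 426513·3232 − 1079·1278875 = -1416109, so m = -1416109/541811.
Then b = (1278875 − 1079·(-1416109/541811))/426513 = 1628172/541811.

b = 3.005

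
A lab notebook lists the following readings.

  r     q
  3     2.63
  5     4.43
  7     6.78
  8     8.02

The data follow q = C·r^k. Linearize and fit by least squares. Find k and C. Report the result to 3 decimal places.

Linearized form: ln q = k·ln r + ln C. From the 4 transformed points,
AᵀA = [[11.9079, 6.7334]; [6.7334, 4]], rhs = [11.5115, 6.4513]ᵀ  (here Σln r = 6.7334, Σ(ln r)² = 11.9079, Σln q = 6.4513, Σln r·ln q = 11.5115).
Solving (det = 2.2928): k = 1.13698, ln C = -0.30111, so C = exp(-0.30111) = 0.73999.

k = 1.137, C = 0.740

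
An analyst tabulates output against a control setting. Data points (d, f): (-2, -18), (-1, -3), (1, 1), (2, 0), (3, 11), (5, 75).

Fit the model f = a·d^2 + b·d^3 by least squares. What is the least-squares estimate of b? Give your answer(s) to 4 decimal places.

The normal system AᵀA·[a, b]ᵀ = Aᵀf is [[740, 3368]; [3368, 16484]]·[a, b]ᵀ = [1900, 9820]ᵀ.
Eliminating b: 16484·(row 1) − 3368·(row 2) gives 854736·a = 16484·1900 − 3368·9820 = -1754160, so a = -36545/17807.
Then b = (9820 − 3368·(-36545/17807))/16484 = 18075/17807.

b = 1.0151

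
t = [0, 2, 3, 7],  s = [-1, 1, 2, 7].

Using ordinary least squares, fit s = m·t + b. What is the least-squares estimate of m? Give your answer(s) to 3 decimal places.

m = 1.154

Compute the Gram sums: Σt·t = 62, Σt = 12, Σ1 = 4.
Right-hand side: Σt·s = 57, Σs = 9.
Normal equations: [[62, 12]; [12, 4]]·[m, b]ᵀ = [57, 9]ᵀ.
Eliminating b: 4·(row 1) − 12·(row 2) gives 104·m = 4·57 − 12·9 = 120, so m = 15/13.
Then b = (9 − 12·(15/13))/4 = -63/52.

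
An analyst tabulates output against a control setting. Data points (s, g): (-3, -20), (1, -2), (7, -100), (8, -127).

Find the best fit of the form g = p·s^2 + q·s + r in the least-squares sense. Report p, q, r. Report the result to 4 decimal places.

p = -2.0225, q = 0.2403, r = -0.8394

The normal equations are: 6579·p + 829·q + 123·r = -13210;  829·p + 123·q + 13·r = -1658;  123·p + 13·q + 4·r = -249.
(Σs^2·s^2 = 6579, Σs^2·s = 829, Σs^2 = 123, Σs·s = 123, Σs = 13, Σ1 = 4, Σs^2·g = -13210, Σs·g = -1658, Σg = -249.)
Solving the 3×3 system (Gaussian elimination) gives p = -4947/2446, q = 9991/41582, r = -17453/20791.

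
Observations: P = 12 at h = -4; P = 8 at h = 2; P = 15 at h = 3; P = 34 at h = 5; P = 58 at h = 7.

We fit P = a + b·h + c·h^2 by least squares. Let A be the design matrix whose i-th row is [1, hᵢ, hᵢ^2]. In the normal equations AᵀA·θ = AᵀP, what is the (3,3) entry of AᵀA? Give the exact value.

3379

Row 3 ↔ basis h^2, column 3 ↔ basis h^2, so (AᵀA)_{3,3} = Σᵢ (h^2)·(h^2) = (16)·(16) + (4)·(4) + (9)·(9) + (25)·(25) + (49)·(49) = 3379.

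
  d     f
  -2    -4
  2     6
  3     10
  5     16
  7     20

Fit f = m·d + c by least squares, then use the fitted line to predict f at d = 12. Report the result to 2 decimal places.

The normal system MᵀM·[m, c]ᵀ = Mᵀf is [[91, 15]; [15, 5]]·[m, c]ᵀ = [270, 48]ᵀ.
det = 91·5 − 15² = 230.
m = (270·5 − 15·48)/230 = 63/23; c = (91·48 − 15·270)/230 = 159/115.
At d = 12: f̂ = (63/23)·(12) + (159/115)·(1) = 3939/115.

f̂ = 34.25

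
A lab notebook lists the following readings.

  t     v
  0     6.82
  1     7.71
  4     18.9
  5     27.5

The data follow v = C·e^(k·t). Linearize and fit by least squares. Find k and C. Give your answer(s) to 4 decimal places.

With ln vᵢ as the transformed response and tᵢ as the regressor:
XᵀX = [[42.0000, 10.0000]; [10.0000, 4]], rhs = [30.3701, 10.2157]ᵀ  (here Σt = 10.0000, Σ(t)² = 42.0000, Σln v = 10.2157, Σt·ln v = 30.3701).
Δ = 42.0000·4 − (10.0000)² = 68.0000; k = (30.3701·4 − 10.0000·10.2157)/68.0000 = 0.28416, ln C = (42.0000·10.2157 − 10.0000·30.3701)/68.0000 = 1.84352, so C = exp(1.84352) = 6.31876.

k = 0.2842, C = 6.3188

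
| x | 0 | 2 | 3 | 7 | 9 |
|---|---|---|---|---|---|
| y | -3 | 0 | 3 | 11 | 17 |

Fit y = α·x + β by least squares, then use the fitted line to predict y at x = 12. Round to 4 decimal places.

AᵀA·[α, β]ᵀ = Aᵀy reads: 143·α + 21·β = 239;  21·α + 5·β = 28.
(Σx·x = 143, Σx = 21, Σ1 = 5, Σx·y = 239, Σy = 28.)
Determinant 143·5 − 21² = 274.
α = (239·5 − 21·28)/274 = 607/274; β = (143·28 − 21·239)/274 = -1015/274.
At x = 12: ŷ = (607/274)·(12) + (-1015/274)·(1) = 6269/274.

ŷ = 22.8796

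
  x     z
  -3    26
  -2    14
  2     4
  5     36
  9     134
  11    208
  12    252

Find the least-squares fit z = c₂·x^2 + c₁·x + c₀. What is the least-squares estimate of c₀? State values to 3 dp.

The normal system AᵀA·[c₂, c₁, c₀]ᵀ = Aᵀz is [[42676, 3886, 388]; [3886, 388, 34]; [388, 34, 7]]·[c₂, c₁, c₀]ᵀ = [73516, 6600, 674]ᵀ.
Row-reducing yields c₂ = 54466/27693, c₁ = -379054/138465, c₀ = 78458/138465.

c₀ = 0.567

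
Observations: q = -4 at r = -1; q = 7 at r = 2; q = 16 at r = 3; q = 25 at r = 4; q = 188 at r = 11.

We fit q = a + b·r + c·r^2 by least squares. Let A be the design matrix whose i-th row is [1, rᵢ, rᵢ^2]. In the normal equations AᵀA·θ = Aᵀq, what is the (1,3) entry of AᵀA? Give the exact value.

151

Row 1 ↔ basis 1, column 3 ↔ basis r^2, so (AᵀA)_{1,3} = Σᵢ r^2 = (1)·(1) + (1)·(4) + (1)·(9) + (1)·(16) + (1)·(121) = 151.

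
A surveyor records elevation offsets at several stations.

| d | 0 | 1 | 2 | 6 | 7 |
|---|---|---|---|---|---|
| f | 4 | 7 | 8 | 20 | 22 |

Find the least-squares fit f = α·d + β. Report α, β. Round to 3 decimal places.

From the data, Σd·d = 90, Σd = 16, Σ1 = 5.
Moment sums: Σd·f = 297, Σf = 61.
AᵀA·[α, β]ᵀ = Aᵀf becomes [[90, 16]; [16, 5]]·[α, β]ᵀ = [297, 61]ᵀ.
Δ = 90·5 − 16² = 194.
α = (297·5 − 16·61)/194 = 509/194; β = (90·61 − 16·297)/194 = 369/97.

α = 2.624, β = 3.804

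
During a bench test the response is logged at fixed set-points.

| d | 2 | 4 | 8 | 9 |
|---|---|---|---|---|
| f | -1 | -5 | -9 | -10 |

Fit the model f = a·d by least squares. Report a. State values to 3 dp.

a = -1.115

MᵀM·[a]ᵀ = Mᵀf reads: 165·a = -184.
(Σd·d = 165, Σd·f = -184.)
Hence a = -184 / 165 ≈ -1.11515.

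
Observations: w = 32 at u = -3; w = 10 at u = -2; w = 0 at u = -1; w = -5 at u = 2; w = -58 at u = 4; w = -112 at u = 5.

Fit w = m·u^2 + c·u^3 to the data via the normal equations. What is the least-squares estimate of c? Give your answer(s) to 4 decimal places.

c = -1.0039

With design matrix X, XᵀX = [[995, 3905]; [3905, 20579]] and Xᵀw = [-3420, -18696]ᵀ.
det = 995·20579 − 3905² = 5227080.
m = ((-3420)·20579 − 3905·(-18696))/5227080 = 43795/87118; c = (995·(-18696) − 3905·(-3420))/5227080 = -87457/87118.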